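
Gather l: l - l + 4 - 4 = 0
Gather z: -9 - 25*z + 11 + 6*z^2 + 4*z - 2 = 6*z^2 - 21*z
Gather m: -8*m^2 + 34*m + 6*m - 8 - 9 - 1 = -8*m^2 + 40*m - 18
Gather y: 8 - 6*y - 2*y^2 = -2*y^2 - 6*y + 8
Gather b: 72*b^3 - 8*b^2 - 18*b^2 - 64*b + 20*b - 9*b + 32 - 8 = 72*b^3 - 26*b^2 - 53*b + 24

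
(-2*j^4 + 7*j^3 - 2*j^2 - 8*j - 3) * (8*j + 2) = -16*j^5 + 52*j^4 - 2*j^3 - 68*j^2 - 40*j - 6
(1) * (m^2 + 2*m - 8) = m^2 + 2*m - 8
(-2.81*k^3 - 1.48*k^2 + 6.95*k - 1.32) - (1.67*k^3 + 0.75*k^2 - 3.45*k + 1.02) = -4.48*k^3 - 2.23*k^2 + 10.4*k - 2.34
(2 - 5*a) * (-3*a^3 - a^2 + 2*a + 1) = 15*a^4 - a^3 - 12*a^2 - a + 2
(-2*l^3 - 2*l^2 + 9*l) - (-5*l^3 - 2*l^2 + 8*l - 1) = 3*l^3 + l + 1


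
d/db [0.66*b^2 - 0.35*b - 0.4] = 1.32*b - 0.35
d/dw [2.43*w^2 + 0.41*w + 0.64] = 4.86*w + 0.41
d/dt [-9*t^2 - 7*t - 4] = -18*t - 7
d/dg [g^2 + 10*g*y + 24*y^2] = 2*g + 10*y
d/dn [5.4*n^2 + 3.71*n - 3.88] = 10.8*n + 3.71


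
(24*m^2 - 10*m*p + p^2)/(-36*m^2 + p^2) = (-4*m + p)/(6*m + p)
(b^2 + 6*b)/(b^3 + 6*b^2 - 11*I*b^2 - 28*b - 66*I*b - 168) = b/(b^2 - 11*I*b - 28)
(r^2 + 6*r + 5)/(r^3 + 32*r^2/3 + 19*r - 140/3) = 3*(r + 1)/(3*r^2 + 17*r - 28)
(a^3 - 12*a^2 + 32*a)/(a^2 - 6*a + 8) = a*(a - 8)/(a - 2)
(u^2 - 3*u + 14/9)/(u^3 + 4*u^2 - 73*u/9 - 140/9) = (3*u - 2)/(3*u^2 + 19*u + 20)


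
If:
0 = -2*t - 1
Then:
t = -1/2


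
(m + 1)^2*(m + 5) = m^3 + 7*m^2 + 11*m + 5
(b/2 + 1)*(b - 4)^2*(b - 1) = b^4/2 - 7*b^3/2 + 3*b^2 + 16*b - 16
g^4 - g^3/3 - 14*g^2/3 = g^2*(g - 7/3)*(g + 2)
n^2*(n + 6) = n^3 + 6*n^2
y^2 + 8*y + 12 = (y + 2)*(y + 6)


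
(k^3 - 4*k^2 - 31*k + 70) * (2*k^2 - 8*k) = 2*k^5 - 16*k^4 - 30*k^3 + 388*k^2 - 560*k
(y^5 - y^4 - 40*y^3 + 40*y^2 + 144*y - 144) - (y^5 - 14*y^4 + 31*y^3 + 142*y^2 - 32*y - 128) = 13*y^4 - 71*y^3 - 102*y^2 + 176*y - 16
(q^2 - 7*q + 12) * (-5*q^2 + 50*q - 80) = -5*q^4 + 85*q^3 - 490*q^2 + 1160*q - 960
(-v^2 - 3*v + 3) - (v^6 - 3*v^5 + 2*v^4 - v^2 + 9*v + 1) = -v^6 + 3*v^5 - 2*v^4 - 12*v + 2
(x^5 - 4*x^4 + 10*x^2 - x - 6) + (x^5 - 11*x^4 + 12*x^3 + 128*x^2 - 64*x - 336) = 2*x^5 - 15*x^4 + 12*x^3 + 138*x^2 - 65*x - 342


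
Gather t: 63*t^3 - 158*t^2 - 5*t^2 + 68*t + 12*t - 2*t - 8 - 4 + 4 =63*t^3 - 163*t^2 + 78*t - 8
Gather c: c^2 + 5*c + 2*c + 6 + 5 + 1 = c^2 + 7*c + 12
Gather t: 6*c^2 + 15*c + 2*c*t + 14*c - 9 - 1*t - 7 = 6*c^2 + 29*c + t*(2*c - 1) - 16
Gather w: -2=-2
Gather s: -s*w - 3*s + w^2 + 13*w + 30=s*(-w - 3) + w^2 + 13*w + 30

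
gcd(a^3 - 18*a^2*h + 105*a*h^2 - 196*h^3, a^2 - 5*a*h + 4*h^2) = a - 4*h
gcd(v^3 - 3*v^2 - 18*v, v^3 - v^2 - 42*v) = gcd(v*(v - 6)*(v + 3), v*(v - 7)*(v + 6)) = v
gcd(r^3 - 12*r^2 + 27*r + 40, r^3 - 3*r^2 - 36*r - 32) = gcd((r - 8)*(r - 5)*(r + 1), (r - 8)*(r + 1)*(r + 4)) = r^2 - 7*r - 8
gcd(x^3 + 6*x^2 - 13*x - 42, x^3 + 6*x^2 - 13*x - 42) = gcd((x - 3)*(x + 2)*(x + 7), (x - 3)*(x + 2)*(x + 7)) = x^3 + 6*x^2 - 13*x - 42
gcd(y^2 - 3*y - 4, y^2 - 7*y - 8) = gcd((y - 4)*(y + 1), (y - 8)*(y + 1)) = y + 1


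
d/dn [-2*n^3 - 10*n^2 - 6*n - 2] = -6*n^2 - 20*n - 6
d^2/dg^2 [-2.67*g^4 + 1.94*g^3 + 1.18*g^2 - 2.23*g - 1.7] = -32.04*g^2 + 11.64*g + 2.36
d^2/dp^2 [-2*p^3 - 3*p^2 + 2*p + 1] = -12*p - 6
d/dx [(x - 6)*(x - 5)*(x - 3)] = 3*x^2 - 28*x + 63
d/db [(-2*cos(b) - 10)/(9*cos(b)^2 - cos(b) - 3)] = 2*(9*sin(b)^2 - 90*cos(b) - 7)*sin(b)/(-9*cos(b)^2 + cos(b) + 3)^2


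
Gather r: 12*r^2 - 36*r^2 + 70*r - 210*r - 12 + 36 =-24*r^2 - 140*r + 24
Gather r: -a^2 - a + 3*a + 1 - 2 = -a^2 + 2*a - 1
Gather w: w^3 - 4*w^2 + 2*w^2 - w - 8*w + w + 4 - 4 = w^3 - 2*w^2 - 8*w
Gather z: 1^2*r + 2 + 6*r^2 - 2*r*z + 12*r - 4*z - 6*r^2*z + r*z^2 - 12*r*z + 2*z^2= 6*r^2 + 13*r + z^2*(r + 2) + z*(-6*r^2 - 14*r - 4) + 2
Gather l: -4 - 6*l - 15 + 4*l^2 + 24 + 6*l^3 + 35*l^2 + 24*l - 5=6*l^3 + 39*l^2 + 18*l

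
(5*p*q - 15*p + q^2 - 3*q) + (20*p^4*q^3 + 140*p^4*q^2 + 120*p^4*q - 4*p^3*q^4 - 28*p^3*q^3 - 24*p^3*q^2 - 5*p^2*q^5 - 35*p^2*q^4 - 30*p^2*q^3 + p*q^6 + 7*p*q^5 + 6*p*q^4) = 20*p^4*q^3 + 140*p^4*q^2 + 120*p^4*q - 4*p^3*q^4 - 28*p^3*q^3 - 24*p^3*q^2 - 5*p^2*q^5 - 35*p^2*q^4 - 30*p^2*q^3 + p*q^6 + 7*p*q^5 + 6*p*q^4 + 5*p*q - 15*p + q^2 - 3*q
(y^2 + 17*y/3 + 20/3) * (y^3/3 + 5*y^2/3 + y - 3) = y^5/3 + 32*y^4/9 + 38*y^3/3 + 124*y^2/9 - 31*y/3 - 20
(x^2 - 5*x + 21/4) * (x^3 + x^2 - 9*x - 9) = x^5 - 4*x^4 - 35*x^3/4 + 165*x^2/4 - 9*x/4 - 189/4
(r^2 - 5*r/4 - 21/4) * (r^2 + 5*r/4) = r^4 - 109*r^2/16 - 105*r/16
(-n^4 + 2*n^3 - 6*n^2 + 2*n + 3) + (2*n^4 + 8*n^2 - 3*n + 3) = n^4 + 2*n^3 + 2*n^2 - n + 6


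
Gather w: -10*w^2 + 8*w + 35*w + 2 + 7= -10*w^2 + 43*w + 9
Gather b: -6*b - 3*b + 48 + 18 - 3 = 63 - 9*b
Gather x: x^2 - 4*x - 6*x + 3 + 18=x^2 - 10*x + 21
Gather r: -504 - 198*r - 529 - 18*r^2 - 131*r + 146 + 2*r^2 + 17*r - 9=-16*r^2 - 312*r - 896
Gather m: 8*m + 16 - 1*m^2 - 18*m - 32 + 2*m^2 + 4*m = m^2 - 6*m - 16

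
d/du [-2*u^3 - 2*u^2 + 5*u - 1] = -6*u^2 - 4*u + 5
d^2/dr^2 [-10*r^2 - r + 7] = -20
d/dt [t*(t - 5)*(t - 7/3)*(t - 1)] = 4*t^3 - 25*t^2 + 38*t - 35/3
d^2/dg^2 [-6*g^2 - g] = -12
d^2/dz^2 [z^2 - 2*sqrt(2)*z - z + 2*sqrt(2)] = 2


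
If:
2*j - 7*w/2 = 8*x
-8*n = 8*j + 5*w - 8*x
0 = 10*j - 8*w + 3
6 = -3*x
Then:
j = 235/38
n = -53/4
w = 154/19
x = -2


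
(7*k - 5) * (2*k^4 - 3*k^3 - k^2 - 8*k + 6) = 14*k^5 - 31*k^4 + 8*k^3 - 51*k^2 + 82*k - 30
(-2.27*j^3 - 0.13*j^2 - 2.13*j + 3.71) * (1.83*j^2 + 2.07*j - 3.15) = -4.1541*j^5 - 4.9368*j^4 + 2.9835*j^3 + 2.7897*j^2 + 14.3892*j - 11.6865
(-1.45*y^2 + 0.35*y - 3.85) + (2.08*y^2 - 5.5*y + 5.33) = 0.63*y^2 - 5.15*y + 1.48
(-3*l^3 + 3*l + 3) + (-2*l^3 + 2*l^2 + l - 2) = -5*l^3 + 2*l^2 + 4*l + 1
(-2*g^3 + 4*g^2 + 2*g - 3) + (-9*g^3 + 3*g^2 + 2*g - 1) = -11*g^3 + 7*g^2 + 4*g - 4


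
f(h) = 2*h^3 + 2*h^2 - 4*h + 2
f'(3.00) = 62.00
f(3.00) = 62.00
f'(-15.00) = 1286.00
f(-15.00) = -6238.00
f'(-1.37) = 1.78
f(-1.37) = 6.09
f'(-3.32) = 48.85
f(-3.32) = -35.86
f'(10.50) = 699.50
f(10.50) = 2495.75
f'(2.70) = 50.54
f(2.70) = 45.15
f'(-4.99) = 125.44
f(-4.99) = -176.74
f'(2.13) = 31.74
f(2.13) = 21.88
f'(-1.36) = 1.66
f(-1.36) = 6.11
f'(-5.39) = 148.75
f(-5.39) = -231.52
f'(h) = 6*h^2 + 4*h - 4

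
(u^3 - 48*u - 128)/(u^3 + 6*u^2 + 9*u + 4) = (u^2 - 4*u - 32)/(u^2 + 2*u + 1)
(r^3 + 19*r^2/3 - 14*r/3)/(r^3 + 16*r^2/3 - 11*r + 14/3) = r/(r - 1)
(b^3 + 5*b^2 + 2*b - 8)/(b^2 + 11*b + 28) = (b^2 + b - 2)/(b + 7)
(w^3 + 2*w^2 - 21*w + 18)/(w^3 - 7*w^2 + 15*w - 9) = (w + 6)/(w - 3)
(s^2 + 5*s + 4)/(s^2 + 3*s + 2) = (s + 4)/(s + 2)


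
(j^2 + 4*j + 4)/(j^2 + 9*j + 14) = (j + 2)/(j + 7)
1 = 1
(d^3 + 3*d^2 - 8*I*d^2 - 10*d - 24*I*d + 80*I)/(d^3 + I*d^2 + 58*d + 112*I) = (d^2 + 3*d - 10)/(d^2 + 9*I*d - 14)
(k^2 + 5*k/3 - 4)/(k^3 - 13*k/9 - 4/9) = 3*(k + 3)/(3*k^2 + 4*k + 1)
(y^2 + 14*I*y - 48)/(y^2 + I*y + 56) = (y + 6*I)/(y - 7*I)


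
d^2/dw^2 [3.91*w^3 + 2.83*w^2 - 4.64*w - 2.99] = 23.46*w + 5.66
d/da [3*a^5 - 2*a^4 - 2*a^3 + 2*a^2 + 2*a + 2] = 15*a^4 - 8*a^3 - 6*a^2 + 4*a + 2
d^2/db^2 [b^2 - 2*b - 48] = 2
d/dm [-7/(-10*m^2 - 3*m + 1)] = 7*(-20*m - 3)/(10*m^2 + 3*m - 1)^2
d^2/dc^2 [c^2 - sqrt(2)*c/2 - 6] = 2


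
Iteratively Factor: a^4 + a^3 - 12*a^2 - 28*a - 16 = (a + 2)*(a^3 - a^2 - 10*a - 8) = (a + 2)^2*(a^2 - 3*a - 4) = (a + 1)*(a + 2)^2*(a - 4)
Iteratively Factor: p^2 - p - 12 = (p - 4)*(p + 3)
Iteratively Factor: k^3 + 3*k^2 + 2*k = (k + 2)*(k^2 + k) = (k + 1)*(k + 2)*(k)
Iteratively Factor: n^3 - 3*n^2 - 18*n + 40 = (n + 4)*(n^2 - 7*n + 10) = (n - 5)*(n + 4)*(n - 2)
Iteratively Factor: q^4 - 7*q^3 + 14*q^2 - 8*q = (q - 1)*(q^3 - 6*q^2 + 8*q) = (q - 4)*(q - 1)*(q^2 - 2*q) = (q - 4)*(q - 2)*(q - 1)*(q)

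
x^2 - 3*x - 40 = (x - 8)*(x + 5)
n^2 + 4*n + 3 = (n + 1)*(n + 3)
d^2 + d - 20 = (d - 4)*(d + 5)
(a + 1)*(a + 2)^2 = a^3 + 5*a^2 + 8*a + 4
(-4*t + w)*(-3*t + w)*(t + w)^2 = 12*t^4 + 17*t^3*w - t^2*w^2 - 5*t*w^3 + w^4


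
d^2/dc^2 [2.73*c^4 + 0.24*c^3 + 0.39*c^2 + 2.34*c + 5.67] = 32.76*c^2 + 1.44*c + 0.78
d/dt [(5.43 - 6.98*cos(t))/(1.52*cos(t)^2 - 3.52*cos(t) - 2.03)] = (-10.6096*cos(t)^2 + 16.5072*cos(t) - 33.283)*sin(t)/(2.3104*cos(t)^4 - 10.7008*cos(t)^3 + 6.2192*cos(t)^2 + 14.2912*cos(t) + 4.1209)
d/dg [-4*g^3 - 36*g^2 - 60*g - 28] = -12*g^2 - 72*g - 60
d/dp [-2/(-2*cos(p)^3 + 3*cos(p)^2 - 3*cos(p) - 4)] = 24*(-2*cos(p) + cos(2*p) + 2)*sin(p)/(9*cos(p) - 3*cos(2*p) + cos(3*p) + 5)^2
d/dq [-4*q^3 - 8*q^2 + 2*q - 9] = -12*q^2 - 16*q + 2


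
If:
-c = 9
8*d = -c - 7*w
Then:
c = -9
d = 9/8 - 7*w/8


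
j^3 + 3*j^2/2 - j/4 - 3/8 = (j - 1/2)*(j + 1/2)*(j + 3/2)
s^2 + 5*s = s*(s + 5)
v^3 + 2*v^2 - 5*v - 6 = (v - 2)*(v + 1)*(v + 3)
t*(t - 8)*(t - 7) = t^3 - 15*t^2 + 56*t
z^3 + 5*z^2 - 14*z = z*(z - 2)*(z + 7)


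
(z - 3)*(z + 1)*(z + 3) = z^3 + z^2 - 9*z - 9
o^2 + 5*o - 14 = (o - 2)*(o + 7)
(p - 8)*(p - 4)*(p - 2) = p^3 - 14*p^2 + 56*p - 64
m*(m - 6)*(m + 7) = m^3 + m^2 - 42*m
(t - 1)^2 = t^2 - 2*t + 1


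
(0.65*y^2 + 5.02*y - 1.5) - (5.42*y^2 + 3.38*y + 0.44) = -4.77*y^2 + 1.64*y - 1.94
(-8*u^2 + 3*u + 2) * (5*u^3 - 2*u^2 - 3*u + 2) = -40*u^5 + 31*u^4 + 28*u^3 - 29*u^2 + 4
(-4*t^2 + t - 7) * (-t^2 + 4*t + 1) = 4*t^4 - 17*t^3 + 7*t^2 - 27*t - 7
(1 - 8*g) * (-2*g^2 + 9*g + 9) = 16*g^3 - 74*g^2 - 63*g + 9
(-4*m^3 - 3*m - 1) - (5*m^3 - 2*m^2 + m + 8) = -9*m^3 + 2*m^2 - 4*m - 9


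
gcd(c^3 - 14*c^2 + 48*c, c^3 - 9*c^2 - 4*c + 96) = c - 8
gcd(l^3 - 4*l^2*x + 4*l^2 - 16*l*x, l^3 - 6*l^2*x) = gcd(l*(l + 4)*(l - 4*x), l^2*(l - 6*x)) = l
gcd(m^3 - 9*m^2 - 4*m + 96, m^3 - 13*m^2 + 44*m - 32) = m^2 - 12*m + 32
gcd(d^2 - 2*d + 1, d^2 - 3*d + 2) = d - 1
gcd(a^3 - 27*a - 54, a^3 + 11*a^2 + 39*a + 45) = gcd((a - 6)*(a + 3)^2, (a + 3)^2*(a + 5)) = a^2 + 6*a + 9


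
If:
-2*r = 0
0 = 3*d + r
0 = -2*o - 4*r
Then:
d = 0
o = 0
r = 0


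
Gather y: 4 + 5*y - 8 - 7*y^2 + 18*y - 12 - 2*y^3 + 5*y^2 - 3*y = -2*y^3 - 2*y^2 + 20*y - 16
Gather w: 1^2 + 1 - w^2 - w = -w^2 - w + 2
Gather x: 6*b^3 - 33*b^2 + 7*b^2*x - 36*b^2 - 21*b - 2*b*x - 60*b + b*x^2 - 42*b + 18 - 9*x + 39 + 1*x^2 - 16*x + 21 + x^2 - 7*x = 6*b^3 - 69*b^2 - 123*b + x^2*(b + 2) + x*(7*b^2 - 2*b - 32) + 78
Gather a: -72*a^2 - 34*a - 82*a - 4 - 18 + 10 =-72*a^2 - 116*a - 12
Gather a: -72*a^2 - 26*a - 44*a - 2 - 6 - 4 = -72*a^2 - 70*a - 12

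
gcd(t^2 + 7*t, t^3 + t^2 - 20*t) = t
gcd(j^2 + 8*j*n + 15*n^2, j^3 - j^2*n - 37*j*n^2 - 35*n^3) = j + 5*n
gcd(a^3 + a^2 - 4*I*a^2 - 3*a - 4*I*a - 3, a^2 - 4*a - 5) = a + 1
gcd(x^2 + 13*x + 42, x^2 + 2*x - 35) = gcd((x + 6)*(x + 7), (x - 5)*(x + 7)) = x + 7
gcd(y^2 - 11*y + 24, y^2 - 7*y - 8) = y - 8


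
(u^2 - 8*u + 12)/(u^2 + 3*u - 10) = (u - 6)/(u + 5)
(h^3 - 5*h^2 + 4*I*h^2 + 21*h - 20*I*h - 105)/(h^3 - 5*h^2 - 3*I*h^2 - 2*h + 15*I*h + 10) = (h^2 + 4*I*h + 21)/(h^2 - 3*I*h - 2)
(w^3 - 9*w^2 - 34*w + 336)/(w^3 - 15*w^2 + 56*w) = (w + 6)/w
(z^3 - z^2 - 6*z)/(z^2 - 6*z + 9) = z*(z + 2)/(z - 3)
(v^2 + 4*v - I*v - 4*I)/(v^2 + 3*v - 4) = (v - I)/(v - 1)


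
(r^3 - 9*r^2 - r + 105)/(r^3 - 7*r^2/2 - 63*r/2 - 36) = 2*(r^2 - 12*r + 35)/(2*r^2 - 13*r - 24)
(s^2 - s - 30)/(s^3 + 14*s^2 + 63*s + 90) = (s - 6)/(s^2 + 9*s + 18)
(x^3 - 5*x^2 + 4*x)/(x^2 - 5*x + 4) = x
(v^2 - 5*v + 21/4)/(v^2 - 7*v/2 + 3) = (v - 7/2)/(v - 2)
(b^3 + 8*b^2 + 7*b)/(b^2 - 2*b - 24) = b*(b^2 + 8*b + 7)/(b^2 - 2*b - 24)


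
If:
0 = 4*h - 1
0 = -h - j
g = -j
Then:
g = 1/4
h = 1/4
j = -1/4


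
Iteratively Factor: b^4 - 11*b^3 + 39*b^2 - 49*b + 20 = (b - 4)*(b^3 - 7*b^2 + 11*b - 5) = (b - 4)*(b - 1)*(b^2 - 6*b + 5) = (b - 4)*(b - 1)^2*(b - 5)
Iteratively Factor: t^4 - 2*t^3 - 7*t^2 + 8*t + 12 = (t - 2)*(t^3 - 7*t - 6) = (t - 2)*(t + 1)*(t^2 - t - 6) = (t - 2)*(t + 1)*(t + 2)*(t - 3)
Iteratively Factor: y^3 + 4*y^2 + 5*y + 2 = (y + 1)*(y^2 + 3*y + 2) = (y + 1)*(y + 2)*(y + 1)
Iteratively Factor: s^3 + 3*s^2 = (s)*(s^2 + 3*s) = s*(s + 3)*(s)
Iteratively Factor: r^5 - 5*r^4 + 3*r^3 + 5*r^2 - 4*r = (r)*(r^4 - 5*r^3 + 3*r^2 + 5*r - 4) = r*(r - 1)*(r^3 - 4*r^2 - r + 4) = r*(r - 1)^2*(r^2 - 3*r - 4) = r*(r - 1)^2*(r + 1)*(r - 4)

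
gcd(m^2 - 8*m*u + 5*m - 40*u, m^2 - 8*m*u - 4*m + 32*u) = -m + 8*u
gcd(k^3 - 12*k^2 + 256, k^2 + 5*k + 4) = k + 4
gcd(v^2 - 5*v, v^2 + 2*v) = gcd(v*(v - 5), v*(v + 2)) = v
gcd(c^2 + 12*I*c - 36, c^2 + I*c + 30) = c + 6*I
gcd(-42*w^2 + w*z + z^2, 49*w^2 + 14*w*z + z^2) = 7*w + z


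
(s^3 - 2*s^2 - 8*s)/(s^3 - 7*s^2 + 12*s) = (s + 2)/(s - 3)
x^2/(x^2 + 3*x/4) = 4*x/(4*x + 3)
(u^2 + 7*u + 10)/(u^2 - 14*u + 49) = (u^2 + 7*u + 10)/(u^2 - 14*u + 49)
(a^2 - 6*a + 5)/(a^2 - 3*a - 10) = (a - 1)/(a + 2)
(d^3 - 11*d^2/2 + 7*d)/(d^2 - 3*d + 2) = d*(2*d - 7)/(2*(d - 1))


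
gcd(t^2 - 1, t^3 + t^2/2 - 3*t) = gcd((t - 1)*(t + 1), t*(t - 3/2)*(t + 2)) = 1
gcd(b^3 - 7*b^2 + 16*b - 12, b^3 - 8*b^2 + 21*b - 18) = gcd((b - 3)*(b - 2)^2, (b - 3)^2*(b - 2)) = b^2 - 5*b + 6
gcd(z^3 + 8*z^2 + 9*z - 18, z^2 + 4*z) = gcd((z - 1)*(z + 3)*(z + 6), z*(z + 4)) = 1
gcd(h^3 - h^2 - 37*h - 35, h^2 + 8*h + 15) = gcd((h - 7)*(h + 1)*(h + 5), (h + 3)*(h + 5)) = h + 5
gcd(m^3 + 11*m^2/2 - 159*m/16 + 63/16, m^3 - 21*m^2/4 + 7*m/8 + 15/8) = m - 3/4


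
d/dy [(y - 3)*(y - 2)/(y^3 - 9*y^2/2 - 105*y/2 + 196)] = 4*(-y^4 + 10*y^3 - 93*y^2 + 446*y - 665)/(4*y^6 - 36*y^5 - 339*y^4 + 3458*y^3 + 3969*y^2 - 82320*y + 153664)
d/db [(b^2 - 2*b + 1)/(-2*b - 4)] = (-b^2 - 4*b + 5)/(2*(b^2 + 4*b + 4))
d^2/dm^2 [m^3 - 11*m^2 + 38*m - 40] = 6*m - 22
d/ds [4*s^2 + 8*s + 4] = 8*s + 8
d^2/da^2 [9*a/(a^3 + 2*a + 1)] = 18*(a*(3*a^2 + 2)^2 - 2*(3*a^2 + 1)*(a^3 + 2*a + 1))/(a^3 + 2*a + 1)^3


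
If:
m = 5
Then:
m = 5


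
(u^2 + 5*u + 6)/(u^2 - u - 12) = (u + 2)/(u - 4)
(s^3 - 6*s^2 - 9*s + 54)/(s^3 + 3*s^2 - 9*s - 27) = (s - 6)/(s + 3)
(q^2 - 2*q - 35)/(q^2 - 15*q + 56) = (q + 5)/(q - 8)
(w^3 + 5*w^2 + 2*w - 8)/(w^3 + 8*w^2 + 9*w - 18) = (w^2 + 6*w + 8)/(w^2 + 9*w + 18)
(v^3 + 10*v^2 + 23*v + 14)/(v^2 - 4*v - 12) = (v^2 + 8*v + 7)/(v - 6)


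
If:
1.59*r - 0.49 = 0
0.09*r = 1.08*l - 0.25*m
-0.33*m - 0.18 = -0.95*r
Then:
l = 0.10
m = 0.34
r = 0.31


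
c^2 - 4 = (c - 2)*(c + 2)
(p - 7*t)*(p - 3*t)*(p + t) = p^3 - 9*p^2*t + 11*p*t^2 + 21*t^3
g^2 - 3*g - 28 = (g - 7)*(g + 4)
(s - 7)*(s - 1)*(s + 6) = s^3 - 2*s^2 - 41*s + 42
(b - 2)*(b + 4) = b^2 + 2*b - 8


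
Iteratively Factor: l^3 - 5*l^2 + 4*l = (l - 1)*(l^2 - 4*l) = l*(l - 1)*(l - 4)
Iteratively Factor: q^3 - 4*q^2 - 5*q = (q - 5)*(q^2 + q) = q*(q - 5)*(q + 1)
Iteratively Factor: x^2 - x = (x)*(x - 1)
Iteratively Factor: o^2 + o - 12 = (o + 4)*(o - 3)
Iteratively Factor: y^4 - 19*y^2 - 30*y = (y)*(y^3 - 19*y - 30) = y*(y - 5)*(y^2 + 5*y + 6) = y*(y - 5)*(y + 2)*(y + 3)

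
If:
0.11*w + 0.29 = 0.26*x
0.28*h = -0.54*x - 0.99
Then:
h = -1.92857142857143*x - 3.53571428571429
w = 2.36363636363636*x - 2.63636363636364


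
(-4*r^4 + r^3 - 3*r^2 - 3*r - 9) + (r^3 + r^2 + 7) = -4*r^4 + 2*r^3 - 2*r^2 - 3*r - 2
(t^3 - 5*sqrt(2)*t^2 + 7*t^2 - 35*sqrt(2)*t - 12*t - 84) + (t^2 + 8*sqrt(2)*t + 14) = t^3 - 5*sqrt(2)*t^2 + 8*t^2 - 27*sqrt(2)*t - 12*t - 70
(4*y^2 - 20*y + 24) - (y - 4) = 4*y^2 - 21*y + 28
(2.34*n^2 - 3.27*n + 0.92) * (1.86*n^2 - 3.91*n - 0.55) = 4.3524*n^4 - 15.2316*n^3 + 13.2099*n^2 - 1.7987*n - 0.506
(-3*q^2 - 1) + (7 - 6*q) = -3*q^2 - 6*q + 6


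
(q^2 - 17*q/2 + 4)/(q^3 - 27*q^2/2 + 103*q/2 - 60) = (2*q - 1)/(2*q^2 - 11*q + 15)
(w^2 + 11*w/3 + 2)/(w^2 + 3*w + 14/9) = 3*(w + 3)/(3*w + 7)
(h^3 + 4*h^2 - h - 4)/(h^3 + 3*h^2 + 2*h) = (h^2 + 3*h - 4)/(h*(h + 2))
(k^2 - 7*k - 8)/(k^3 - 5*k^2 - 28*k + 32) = (k + 1)/(k^2 + 3*k - 4)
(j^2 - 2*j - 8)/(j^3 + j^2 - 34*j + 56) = (j + 2)/(j^2 + 5*j - 14)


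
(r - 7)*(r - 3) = r^2 - 10*r + 21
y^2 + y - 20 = (y - 4)*(y + 5)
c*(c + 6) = c^2 + 6*c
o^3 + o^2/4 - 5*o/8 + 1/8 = (o - 1/2)*(o - 1/4)*(o + 1)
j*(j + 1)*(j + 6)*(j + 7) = j^4 + 14*j^3 + 55*j^2 + 42*j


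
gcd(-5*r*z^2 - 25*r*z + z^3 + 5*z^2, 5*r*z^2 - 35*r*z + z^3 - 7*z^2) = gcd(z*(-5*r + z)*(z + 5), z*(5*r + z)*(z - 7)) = z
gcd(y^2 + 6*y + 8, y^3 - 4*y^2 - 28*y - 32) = y + 2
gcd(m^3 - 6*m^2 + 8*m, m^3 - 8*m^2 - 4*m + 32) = m - 2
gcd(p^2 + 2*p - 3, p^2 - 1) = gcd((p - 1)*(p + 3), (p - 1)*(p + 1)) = p - 1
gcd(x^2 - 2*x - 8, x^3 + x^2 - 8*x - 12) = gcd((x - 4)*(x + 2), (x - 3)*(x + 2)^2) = x + 2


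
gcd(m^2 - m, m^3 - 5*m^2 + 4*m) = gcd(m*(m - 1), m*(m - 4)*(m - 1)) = m^2 - m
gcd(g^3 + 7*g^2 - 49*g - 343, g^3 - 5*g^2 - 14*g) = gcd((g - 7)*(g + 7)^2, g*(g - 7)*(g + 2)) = g - 7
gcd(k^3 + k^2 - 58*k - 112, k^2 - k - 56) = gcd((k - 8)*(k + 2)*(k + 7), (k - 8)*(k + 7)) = k^2 - k - 56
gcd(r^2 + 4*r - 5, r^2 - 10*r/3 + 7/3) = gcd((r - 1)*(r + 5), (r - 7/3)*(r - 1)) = r - 1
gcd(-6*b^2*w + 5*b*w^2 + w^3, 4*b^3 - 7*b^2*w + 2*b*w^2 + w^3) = -b + w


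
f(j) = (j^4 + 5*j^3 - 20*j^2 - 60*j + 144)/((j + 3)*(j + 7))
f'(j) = (4*j^3 + 15*j^2 - 40*j - 60)/((j + 3)*(j + 7)) - (j^4 + 5*j^3 - 20*j^2 - 60*j + 144)/((j + 3)*(j + 7)^2) - (j^4 + 5*j^3 - 20*j^2 - 60*j + 144)/((j + 3)^2*(j + 7)) = (2*j^5 + 35*j^4 + 184*j^3 + 175*j^2 - 1128*j - 2700)/(j^4 + 20*j^3 + 142*j^2 + 420*j + 441)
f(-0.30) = 8.85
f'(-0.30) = -7.18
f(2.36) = -0.24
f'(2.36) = -0.29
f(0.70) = 3.30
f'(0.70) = -4.11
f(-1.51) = 21.64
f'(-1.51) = -15.92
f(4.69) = 4.70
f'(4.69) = 4.49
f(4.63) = 4.43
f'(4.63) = 4.37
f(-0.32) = 8.99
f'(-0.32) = -7.26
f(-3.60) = -17.39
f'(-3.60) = -68.86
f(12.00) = 90.95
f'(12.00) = 19.09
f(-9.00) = 165.00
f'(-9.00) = -6.75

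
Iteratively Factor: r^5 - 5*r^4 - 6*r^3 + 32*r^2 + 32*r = (r)*(r^4 - 5*r^3 - 6*r^2 + 32*r + 32) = r*(r + 1)*(r^3 - 6*r^2 + 32) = r*(r - 4)*(r + 1)*(r^2 - 2*r - 8) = r*(r - 4)*(r + 1)*(r + 2)*(r - 4)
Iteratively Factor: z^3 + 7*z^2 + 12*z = (z)*(z^2 + 7*z + 12) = z*(z + 3)*(z + 4)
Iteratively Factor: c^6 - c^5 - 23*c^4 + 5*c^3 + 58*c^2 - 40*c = (c - 5)*(c^5 + 4*c^4 - 3*c^3 - 10*c^2 + 8*c) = (c - 5)*(c + 4)*(c^4 - 3*c^2 + 2*c) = (c - 5)*(c - 1)*(c + 4)*(c^3 + c^2 - 2*c) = (c - 5)*(c - 1)*(c + 2)*(c + 4)*(c^2 - c) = c*(c - 5)*(c - 1)*(c + 2)*(c + 4)*(c - 1)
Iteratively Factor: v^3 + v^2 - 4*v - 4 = (v + 1)*(v^2 - 4) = (v - 2)*(v + 1)*(v + 2)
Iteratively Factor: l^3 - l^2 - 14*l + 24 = (l - 2)*(l^2 + l - 12) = (l - 3)*(l - 2)*(l + 4)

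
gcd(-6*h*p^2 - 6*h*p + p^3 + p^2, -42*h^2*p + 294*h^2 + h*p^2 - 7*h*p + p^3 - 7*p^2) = -6*h + p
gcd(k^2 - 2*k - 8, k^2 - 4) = k + 2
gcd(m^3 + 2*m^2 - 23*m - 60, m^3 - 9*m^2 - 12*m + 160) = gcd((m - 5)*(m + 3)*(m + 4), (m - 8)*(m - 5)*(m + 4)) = m^2 - m - 20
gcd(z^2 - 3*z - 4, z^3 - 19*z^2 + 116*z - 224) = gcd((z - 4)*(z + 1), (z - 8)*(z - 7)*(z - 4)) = z - 4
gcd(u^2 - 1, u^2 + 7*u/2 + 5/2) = u + 1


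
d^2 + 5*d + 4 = (d + 1)*(d + 4)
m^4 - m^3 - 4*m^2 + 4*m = m*(m - 2)*(m - 1)*(m + 2)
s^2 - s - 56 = (s - 8)*(s + 7)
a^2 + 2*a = a*(a + 2)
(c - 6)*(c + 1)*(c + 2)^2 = c^4 - c^3 - 22*c^2 - 44*c - 24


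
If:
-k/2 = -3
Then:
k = 6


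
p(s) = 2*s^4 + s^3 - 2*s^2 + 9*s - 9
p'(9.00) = 6048.00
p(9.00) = 13761.00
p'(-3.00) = -168.00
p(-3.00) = 81.00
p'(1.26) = 24.73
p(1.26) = 6.21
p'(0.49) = 8.70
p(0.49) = -4.84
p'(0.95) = 14.77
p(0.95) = 0.23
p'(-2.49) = -85.95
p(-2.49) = 17.63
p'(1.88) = 65.24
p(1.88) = 32.48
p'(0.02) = 8.92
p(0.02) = -8.82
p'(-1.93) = -29.62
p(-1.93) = -13.26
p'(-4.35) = -575.34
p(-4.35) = 547.81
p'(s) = 8*s^3 + 3*s^2 - 4*s + 9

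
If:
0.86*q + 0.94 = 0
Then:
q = -1.09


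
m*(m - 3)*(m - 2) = m^3 - 5*m^2 + 6*m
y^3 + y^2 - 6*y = y*(y - 2)*(y + 3)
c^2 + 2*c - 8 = (c - 2)*(c + 4)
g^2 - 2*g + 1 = (g - 1)^2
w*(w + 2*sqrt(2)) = w^2 + 2*sqrt(2)*w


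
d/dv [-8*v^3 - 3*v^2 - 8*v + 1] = -24*v^2 - 6*v - 8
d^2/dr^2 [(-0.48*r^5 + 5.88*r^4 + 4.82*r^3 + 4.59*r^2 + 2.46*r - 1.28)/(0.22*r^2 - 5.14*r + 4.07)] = (-0.139392*r^7 + 9.253728*r^6 - 199.807776*r^5 + 1264.91832*r^4 - 1870.485664*r^3 + 538.7877*r^2 + 474.525348*r + 189.649246)/(0.010648*r^6 - 0.746328*r^5 + 18.0279*r^4 - 163.41088*r^3 + 333.51615*r^2 - 255.430758*r + 67.419143)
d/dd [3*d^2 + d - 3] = 6*d + 1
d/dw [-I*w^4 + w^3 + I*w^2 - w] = -4*I*w^3 + 3*w^2 + 2*I*w - 1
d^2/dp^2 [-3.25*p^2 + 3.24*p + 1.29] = -6.50000000000000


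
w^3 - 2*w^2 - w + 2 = (w - 2)*(w - 1)*(w + 1)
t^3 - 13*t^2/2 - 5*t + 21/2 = (t - 7)*(t - 1)*(t + 3/2)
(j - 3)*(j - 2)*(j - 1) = j^3 - 6*j^2 + 11*j - 6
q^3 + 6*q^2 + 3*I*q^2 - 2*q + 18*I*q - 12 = (q + 6)*(q + I)*(q + 2*I)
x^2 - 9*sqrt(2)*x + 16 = (x - 8*sqrt(2))*(x - sqrt(2))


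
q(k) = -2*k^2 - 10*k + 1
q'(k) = -4*k - 10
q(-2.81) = 13.31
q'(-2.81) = 1.24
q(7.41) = -182.92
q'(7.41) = -39.64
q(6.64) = -153.58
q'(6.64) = -36.56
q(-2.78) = 13.34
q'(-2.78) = 1.12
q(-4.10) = 8.38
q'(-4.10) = 6.40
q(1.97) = -26.46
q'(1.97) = -17.88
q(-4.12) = 8.25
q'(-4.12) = 6.48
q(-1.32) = 10.72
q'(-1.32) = -4.72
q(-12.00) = -167.00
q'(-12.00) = 38.00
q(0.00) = 1.00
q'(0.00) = -10.00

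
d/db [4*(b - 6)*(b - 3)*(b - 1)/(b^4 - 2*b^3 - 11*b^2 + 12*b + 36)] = 4*(-b^3 + 16*b^2 - 51*b + 66)/(b^5 - 15*b^3 - 10*b^2 + 60*b + 72)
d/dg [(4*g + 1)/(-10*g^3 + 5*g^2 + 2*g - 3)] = 2*(40*g^3 + 5*g^2 - 5*g - 7)/(100*g^6 - 100*g^5 - 15*g^4 + 80*g^3 - 26*g^2 - 12*g + 9)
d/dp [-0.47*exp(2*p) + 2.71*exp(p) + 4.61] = (2.71 - 0.94*exp(p))*exp(p)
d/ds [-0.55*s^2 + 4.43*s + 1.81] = 4.43 - 1.1*s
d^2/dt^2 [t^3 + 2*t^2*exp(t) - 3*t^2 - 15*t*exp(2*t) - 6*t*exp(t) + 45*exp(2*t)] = 2*t^2*exp(t) - 60*t*exp(2*t) + 2*t*exp(t) + 6*t + 120*exp(2*t) - 8*exp(t) - 6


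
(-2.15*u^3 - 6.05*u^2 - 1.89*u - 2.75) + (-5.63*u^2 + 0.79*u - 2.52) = -2.15*u^3 - 11.68*u^2 - 1.1*u - 5.27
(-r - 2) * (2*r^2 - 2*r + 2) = -2*r^3 - 2*r^2 + 2*r - 4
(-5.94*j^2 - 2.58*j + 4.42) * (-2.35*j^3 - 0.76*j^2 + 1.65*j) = 13.959*j^5 + 10.5774*j^4 - 18.2272*j^3 - 7.6162*j^2 + 7.293*j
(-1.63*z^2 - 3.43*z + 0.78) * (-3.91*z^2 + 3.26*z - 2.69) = 6.3733*z^4 + 8.0975*z^3 - 9.8469*z^2 + 11.7695*z - 2.0982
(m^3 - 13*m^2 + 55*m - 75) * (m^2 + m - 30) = m^5 - 12*m^4 + 12*m^3 + 370*m^2 - 1725*m + 2250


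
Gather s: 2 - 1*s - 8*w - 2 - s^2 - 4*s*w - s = -s^2 + s*(-4*w - 2) - 8*w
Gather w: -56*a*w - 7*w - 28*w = w*(-56*a - 35)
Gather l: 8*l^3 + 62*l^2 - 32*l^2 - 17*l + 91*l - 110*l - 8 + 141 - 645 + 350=8*l^3 + 30*l^2 - 36*l - 162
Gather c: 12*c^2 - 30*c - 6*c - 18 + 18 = 12*c^2 - 36*c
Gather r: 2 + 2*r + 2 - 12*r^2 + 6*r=-12*r^2 + 8*r + 4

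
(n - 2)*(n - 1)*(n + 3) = n^3 - 7*n + 6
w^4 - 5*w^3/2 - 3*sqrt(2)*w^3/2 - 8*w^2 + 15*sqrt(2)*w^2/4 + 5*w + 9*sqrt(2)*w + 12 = (w - 4)*(w + 3/2)*(w - 2*sqrt(2))*(w + sqrt(2)/2)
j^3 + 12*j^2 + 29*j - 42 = (j - 1)*(j + 6)*(j + 7)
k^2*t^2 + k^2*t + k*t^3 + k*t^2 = t*(k + t)*(k*t + k)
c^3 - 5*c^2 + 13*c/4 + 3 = (c - 4)*(c - 3/2)*(c + 1/2)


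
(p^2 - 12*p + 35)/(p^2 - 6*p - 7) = (p - 5)/(p + 1)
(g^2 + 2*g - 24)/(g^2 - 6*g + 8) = (g + 6)/(g - 2)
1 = 1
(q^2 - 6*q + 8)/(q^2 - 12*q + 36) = (q^2 - 6*q + 8)/(q^2 - 12*q + 36)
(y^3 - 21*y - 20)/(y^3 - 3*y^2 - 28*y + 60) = (y^3 - 21*y - 20)/(y^3 - 3*y^2 - 28*y + 60)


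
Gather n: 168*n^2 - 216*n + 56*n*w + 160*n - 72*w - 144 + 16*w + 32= 168*n^2 + n*(56*w - 56) - 56*w - 112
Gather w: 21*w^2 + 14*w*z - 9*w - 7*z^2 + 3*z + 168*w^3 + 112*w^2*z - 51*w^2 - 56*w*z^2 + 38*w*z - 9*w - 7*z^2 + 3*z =168*w^3 + w^2*(112*z - 30) + w*(-56*z^2 + 52*z - 18) - 14*z^2 + 6*z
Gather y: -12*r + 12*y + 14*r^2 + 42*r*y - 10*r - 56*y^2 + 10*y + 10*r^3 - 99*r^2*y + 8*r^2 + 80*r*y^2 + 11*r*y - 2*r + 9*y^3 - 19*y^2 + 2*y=10*r^3 + 22*r^2 - 24*r + 9*y^3 + y^2*(80*r - 75) + y*(-99*r^2 + 53*r + 24)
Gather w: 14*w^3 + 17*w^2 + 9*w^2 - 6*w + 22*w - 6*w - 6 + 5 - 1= 14*w^3 + 26*w^2 + 10*w - 2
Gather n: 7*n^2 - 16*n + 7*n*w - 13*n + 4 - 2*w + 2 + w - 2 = 7*n^2 + n*(7*w - 29) - w + 4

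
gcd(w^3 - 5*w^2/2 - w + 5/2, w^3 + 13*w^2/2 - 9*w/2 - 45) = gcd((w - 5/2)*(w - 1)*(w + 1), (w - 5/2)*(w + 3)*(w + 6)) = w - 5/2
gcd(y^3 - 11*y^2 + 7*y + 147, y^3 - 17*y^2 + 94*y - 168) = y - 7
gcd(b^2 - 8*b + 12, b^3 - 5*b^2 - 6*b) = b - 6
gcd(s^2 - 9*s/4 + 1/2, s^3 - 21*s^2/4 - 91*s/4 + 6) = s - 1/4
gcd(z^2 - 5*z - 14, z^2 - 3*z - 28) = z - 7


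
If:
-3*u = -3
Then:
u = 1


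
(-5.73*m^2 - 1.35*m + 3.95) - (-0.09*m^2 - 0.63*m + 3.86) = -5.64*m^2 - 0.72*m + 0.0900000000000003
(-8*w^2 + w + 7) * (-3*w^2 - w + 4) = 24*w^4 + 5*w^3 - 54*w^2 - 3*w + 28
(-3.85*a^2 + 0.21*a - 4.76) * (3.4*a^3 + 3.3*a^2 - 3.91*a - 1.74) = -13.09*a^5 - 11.991*a^4 - 0.437499999999996*a^3 - 9.8301*a^2 + 18.2462*a + 8.2824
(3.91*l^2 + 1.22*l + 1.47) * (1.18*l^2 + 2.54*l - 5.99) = 4.6138*l^4 + 11.371*l^3 - 18.5875*l^2 - 3.574*l - 8.8053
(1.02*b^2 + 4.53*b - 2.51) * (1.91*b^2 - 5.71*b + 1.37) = 1.9482*b^4 + 2.8281*b^3 - 29.263*b^2 + 20.5382*b - 3.4387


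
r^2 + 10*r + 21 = (r + 3)*(r + 7)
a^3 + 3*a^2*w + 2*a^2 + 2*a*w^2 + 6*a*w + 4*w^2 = (a + 2)*(a + w)*(a + 2*w)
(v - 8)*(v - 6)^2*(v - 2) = v^4 - 22*v^3 + 172*v^2 - 552*v + 576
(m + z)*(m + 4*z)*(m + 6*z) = m^3 + 11*m^2*z + 34*m*z^2 + 24*z^3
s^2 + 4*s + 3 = (s + 1)*(s + 3)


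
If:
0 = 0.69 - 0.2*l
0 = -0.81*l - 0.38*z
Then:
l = 3.45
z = -7.35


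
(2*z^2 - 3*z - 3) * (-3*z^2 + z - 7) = -6*z^4 + 11*z^3 - 8*z^2 + 18*z + 21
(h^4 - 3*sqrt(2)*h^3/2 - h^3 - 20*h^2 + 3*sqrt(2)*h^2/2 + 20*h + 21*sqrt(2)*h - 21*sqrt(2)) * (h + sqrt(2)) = h^5 - h^4 - sqrt(2)*h^4/2 - 23*h^3 + sqrt(2)*h^3/2 + sqrt(2)*h^2 + 23*h^2 - sqrt(2)*h + 42*h - 42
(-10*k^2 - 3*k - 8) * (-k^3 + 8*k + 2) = 10*k^5 + 3*k^4 - 72*k^3 - 44*k^2 - 70*k - 16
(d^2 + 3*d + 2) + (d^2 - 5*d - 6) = 2*d^2 - 2*d - 4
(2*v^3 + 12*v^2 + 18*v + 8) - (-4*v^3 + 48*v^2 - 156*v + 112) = 6*v^3 - 36*v^2 + 174*v - 104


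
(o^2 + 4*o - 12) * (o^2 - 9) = o^4 + 4*o^3 - 21*o^2 - 36*o + 108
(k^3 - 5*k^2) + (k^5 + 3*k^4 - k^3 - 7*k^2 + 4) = k^5 + 3*k^4 - 12*k^2 + 4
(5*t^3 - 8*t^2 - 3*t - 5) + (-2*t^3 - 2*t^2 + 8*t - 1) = 3*t^3 - 10*t^2 + 5*t - 6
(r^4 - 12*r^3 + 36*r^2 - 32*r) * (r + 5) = r^5 - 7*r^4 - 24*r^3 + 148*r^2 - 160*r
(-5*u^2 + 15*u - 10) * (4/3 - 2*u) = 10*u^3 - 110*u^2/3 + 40*u - 40/3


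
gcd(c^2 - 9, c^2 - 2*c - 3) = c - 3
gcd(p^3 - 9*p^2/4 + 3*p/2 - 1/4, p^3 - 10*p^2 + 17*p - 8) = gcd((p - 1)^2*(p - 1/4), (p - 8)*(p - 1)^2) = p^2 - 2*p + 1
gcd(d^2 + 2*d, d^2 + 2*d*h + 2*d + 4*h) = d + 2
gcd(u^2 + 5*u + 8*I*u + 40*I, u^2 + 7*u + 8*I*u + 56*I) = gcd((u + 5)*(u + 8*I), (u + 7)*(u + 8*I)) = u + 8*I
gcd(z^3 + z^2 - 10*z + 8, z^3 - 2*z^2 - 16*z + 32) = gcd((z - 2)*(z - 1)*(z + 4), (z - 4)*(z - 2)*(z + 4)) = z^2 + 2*z - 8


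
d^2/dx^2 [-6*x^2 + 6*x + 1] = -12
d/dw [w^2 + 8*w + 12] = 2*w + 8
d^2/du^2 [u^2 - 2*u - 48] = 2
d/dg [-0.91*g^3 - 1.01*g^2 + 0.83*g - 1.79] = -2.73*g^2 - 2.02*g + 0.83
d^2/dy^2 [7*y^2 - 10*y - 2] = 14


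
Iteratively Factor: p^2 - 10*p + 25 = (p - 5)*(p - 5)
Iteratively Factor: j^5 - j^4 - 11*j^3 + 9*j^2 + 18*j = (j - 2)*(j^4 + j^3 - 9*j^2 - 9*j) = (j - 2)*(j + 1)*(j^3 - 9*j) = (j - 3)*(j - 2)*(j + 1)*(j^2 + 3*j) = j*(j - 3)*(j - 2)*(j + 1)*(j + 3)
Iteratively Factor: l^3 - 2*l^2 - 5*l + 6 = (l + 2)*(l^2 - 4*l + 3) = (l - 1)*(l + 2)*(l - 3)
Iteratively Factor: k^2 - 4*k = (k)*(k - 4)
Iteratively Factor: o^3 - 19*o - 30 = (o + 3)*(o^2 - 3*o - 10) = (o - 5)*(o + 3)*(o + 2)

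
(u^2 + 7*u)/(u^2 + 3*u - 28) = u/(u - 4)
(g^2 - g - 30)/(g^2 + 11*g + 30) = (g - 6)/(g + 6)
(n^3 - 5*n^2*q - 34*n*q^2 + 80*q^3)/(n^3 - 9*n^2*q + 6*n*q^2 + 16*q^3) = (n + 5*q)/(n + q)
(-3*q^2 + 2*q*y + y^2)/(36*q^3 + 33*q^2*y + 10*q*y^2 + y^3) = (-q + y)/(12*q^2 + 7*q*y + y^2)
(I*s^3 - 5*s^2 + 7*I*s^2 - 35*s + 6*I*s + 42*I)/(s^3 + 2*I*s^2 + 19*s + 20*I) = (I*s^3 + s^2*(-5 + 7*I) + s*(-35 + 6*I) + 42*I)/(s^3 + 2*I*s^2 + 19*s + 20*I)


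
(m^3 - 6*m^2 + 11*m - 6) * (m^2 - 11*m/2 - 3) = m^5 - 23*m^4/2 + 41*m^3 - 97*m^2/2 + 18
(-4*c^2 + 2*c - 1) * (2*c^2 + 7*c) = -8*c^4 - 24*c^3 + 12*c^2 - 7*c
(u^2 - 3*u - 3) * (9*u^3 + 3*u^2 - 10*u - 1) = 9*u^5 - 24*u^4 - 46*u^3 + 20*u^2 + 33*u + 3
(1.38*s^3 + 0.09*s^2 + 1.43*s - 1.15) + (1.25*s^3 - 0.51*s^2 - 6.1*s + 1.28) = 2.63*s^3 - 0.42*s^2 - 4.67*s + 0.13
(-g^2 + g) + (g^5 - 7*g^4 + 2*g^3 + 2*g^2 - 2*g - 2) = g^5 - 7*g^4 + 2*g^3 + g^2 - g - 2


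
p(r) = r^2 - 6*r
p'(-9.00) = -24.00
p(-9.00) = 135.00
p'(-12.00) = -30.00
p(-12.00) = 216.00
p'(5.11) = 4.22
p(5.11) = -4.55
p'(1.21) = -3.58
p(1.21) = -5.80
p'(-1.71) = -9.42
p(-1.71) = 13.18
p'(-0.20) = -6.40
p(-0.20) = 1.24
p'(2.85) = -0.30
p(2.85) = -8.98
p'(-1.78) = -9.56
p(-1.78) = 13.85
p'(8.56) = 11.12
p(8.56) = 21.91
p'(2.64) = -0.72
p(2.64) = -8.87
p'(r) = 2*r - 6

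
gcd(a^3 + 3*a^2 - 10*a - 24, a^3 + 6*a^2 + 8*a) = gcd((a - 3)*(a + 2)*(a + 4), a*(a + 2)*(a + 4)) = a^2 + 6*a + 8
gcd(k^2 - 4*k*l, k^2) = k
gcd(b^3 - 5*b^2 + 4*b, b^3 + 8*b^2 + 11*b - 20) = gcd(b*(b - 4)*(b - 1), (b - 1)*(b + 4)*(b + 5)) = b - 1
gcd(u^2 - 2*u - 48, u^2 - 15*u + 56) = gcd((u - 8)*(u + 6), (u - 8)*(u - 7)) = u - 8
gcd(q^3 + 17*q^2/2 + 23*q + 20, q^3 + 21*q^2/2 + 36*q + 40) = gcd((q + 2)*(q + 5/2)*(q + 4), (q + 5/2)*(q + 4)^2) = q^2 + 13*q/2 + 10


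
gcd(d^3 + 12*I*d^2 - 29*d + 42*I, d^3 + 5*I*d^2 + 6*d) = d^2 + 5*I*d + 6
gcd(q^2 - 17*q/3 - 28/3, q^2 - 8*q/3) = 1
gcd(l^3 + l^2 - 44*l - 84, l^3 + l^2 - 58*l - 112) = l + 2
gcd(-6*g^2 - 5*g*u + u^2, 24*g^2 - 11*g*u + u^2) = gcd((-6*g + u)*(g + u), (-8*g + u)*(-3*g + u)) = 1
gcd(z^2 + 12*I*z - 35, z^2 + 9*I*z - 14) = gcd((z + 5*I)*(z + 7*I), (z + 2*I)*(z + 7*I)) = z + 7*I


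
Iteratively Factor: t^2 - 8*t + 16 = (t - 4)*(t - 4)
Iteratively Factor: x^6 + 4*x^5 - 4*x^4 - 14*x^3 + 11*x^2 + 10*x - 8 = (x + 1)*(x^5 + 3*x^4 - 7*x^3 - 7*x^2 + 18*x - 8) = (x - 1)*(x + 1)*(x^4 + 4*x^3 - 3*x^2 - 10*x + 8) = (x - 1)^2*(x + 1)*(x^3 + 5*x^2 + 2*x - 8) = (x - 1)^3*(x + 1)*(x^2 + 6*x + 8) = (x - 1)^3*(x + 1)*(x + 2)*(x + 4)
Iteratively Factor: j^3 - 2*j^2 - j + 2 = (j - 1)*(j^2 - j - 2) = (j - 2)*(j - 1)*(j + 1)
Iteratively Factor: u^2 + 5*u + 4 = (u + 1)*(u + 4)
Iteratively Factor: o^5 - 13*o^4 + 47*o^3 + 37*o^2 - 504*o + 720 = (o - 5)*(o^4 - 8*o^3 + 7*o^2 + 72*o - 144) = (o - 5)*(o + 3)*(o^3 - 11*o^2 + 40*o - 48) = (o - 5)*(o - 4)*(o + 3)*(o^2 - 7*o + 12) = (o - 5)*(o - 4)^2*(o + 3)*(o - 3)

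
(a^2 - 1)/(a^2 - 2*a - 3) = (a - 1)/(a - 3)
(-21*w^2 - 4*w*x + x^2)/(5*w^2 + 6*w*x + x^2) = (-21*w^2 - 4*w*x + x^2)/(5*w^2 + 6*w*x + x^2)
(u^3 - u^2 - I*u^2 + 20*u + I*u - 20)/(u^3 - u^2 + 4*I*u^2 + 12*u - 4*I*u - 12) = (u^2 - I*u + 20)/(u^2 + 4*I*u + 12)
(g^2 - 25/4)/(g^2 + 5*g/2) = (g - 5/2)/g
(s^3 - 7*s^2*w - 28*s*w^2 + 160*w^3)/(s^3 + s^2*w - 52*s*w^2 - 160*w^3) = (s - 4*w)/(s + 4*w)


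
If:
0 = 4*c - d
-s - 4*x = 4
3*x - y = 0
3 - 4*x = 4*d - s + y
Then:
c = -11*y/48 - 1/16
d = -11*y/12 - 1/4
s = -4*y/3 - 4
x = y/3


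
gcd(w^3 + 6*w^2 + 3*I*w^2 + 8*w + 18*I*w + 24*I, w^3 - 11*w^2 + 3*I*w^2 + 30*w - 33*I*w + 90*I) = w + 3*I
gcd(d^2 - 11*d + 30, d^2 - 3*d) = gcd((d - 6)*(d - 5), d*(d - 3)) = 1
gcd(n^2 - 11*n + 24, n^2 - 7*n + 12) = n - 3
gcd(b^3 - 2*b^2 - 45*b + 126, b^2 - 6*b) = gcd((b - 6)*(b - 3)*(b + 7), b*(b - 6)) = b - 6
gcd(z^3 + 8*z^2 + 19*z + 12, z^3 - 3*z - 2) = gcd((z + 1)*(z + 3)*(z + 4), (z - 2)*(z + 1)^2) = z + 1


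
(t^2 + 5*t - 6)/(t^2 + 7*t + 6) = (t - 1)/(t + 1)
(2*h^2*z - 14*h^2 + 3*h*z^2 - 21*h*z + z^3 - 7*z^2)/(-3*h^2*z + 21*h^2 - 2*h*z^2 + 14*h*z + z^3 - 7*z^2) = (2*h + z)/(-3*h + z)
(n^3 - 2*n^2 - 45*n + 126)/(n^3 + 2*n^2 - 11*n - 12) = (n^2 + n - 42)/(n^2 + 5*n + 4)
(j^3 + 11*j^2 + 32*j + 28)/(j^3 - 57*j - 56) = (j^2 + 4*j + 4)/(j^2 - 7*j - 8)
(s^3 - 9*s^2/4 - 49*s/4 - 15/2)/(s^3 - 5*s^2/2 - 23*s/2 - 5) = (4*s + 3)/(2*(2*s + 1))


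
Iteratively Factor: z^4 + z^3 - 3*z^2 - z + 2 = (z + 1)*(z^3 - 3*z + 2) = (z - 1)*(z + 1)*(z^2 + z - 2) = (z - 1)^2*(z + 1)*(z + 2)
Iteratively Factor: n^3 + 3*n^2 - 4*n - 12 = (n + 2)*(n^2 + n - 6) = (n + 2)*(n + 3)*(n - 2)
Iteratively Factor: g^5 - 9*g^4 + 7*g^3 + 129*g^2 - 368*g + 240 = (g - 3)*(g^4 - 6*g^3 - 11*g^2 + 96*g - 80) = (g - 3)*(g + 4)*(g^3 - 10*g^2 + 29*g - 20) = (g - 4)*(g - 3)*(g + 4)*(g^2 - 6*g + 5) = (g - 4)*(g - 3)*(g - 1)*(g + 4)*(g - 5)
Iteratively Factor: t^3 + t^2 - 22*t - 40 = (t - 5)*(t^2 + 6*t + 8) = (t - 5)*(t + 2)*(t + 4)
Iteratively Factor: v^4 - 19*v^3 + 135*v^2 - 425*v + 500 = (v - 5)*(v^3 - 14*v^2 + 65*v - 100) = (v - 5)*(v - 4)*(v^2 - 10*v + 25) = (v - 5)^2*(v - 4)*(v - 5)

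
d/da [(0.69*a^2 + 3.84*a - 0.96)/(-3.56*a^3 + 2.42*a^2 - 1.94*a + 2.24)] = (2.4564*a^4 + 27.3408*a^3 - 20.8842*a^2 + 7.7376*a + 6.7392)/(12.6736*a^6 - 17.2304*a^5 + 19.6692*a^4 - 25.3384*a^3 + 14.6052*a^2 - 8.6912*a + 5.0176)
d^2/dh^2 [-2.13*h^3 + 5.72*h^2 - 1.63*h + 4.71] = 11.44 - 12.78*h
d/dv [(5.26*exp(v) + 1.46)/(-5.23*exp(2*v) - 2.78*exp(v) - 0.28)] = (27.5098*exp(2*v) + 15.2716*exp(v) + 2.586)*exp(v)/(27.3529*exp(4*v) + 29.0788*exp(3*v) + 10.6572*exp(2*v) + 1.5568*exp(v) + 0.0784)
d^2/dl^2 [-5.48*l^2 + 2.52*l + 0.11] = -10.9600000000000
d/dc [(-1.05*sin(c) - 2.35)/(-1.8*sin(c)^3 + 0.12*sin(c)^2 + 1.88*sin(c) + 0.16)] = (-3.78*sin(c)^3 - 12.564*sin(c)^2 + 0.564*sin(c) + 4.25)*cos(c)/(3.24*sin(c)^6 - 0.432*sin(c)^5 - 6.7536*sin(c)^4 - 0.1248*sin(c)^3 + 3.5728*sin(c)^2 + 0.6016*sin(c) + 0.0256)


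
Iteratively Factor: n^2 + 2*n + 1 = (n + 1)*(n + 1)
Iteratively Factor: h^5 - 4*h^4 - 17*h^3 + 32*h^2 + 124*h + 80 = (h - 5)*(h^4 + h^3 - 12*h^2 - 28*h - 16) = (h - 5)*(h + 2)*(h^3 - h^2 - 10*h - 8) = (h - 5)*(h + 2)^2*(h^2 - 3*h - 4) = (h - 5)*(h + 1)*(h + 2)^2*(h - 4)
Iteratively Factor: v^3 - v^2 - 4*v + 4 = (v - 2)*(v^2 + v - 2) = (v - 2)*(v + 2)*(v - 1)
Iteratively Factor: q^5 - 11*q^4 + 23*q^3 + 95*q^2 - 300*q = (q - 5)*(q^4 - 6*q^3 - 7*q^2 + 60*q) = (q - 5)^2*(q^3 - q^2 - 12*q) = (q - 5)^2*(q + 3)*(q^2 - 4*q) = (q - 5)^2*(q - 4)*(q + 3)*(q)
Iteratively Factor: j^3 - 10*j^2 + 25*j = (j - 5)*(j^2 - 5*j) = (j - 5)^2*(j)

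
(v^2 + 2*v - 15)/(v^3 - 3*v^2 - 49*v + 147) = (v + 5)/(v^2 - 49)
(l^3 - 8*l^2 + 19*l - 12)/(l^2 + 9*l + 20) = (l^3 - 8*l^2 + 19*l - 12)/(l^2 + 9*l + 20)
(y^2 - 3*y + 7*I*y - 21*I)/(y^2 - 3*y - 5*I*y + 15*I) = (y + 7*I)/(y - 5*I)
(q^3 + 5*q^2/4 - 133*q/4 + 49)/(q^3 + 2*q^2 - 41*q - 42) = (q^2 - 23*q/4 + 7)/(q^2 - 5*q - 6)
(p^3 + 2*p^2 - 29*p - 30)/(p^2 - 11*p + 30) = (p^2 + 7*p + 6)/(p - 6)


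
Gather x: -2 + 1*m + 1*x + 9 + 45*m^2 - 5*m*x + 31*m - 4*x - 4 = 45*m^2 + 32*m + x*(-5*m - 3) + 3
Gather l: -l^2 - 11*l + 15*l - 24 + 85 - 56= -l^2 + 4*l + 5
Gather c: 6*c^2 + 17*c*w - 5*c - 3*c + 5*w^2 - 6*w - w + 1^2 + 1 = 6*c^2 + c*(17*w - 8) + 5*w^2 - 7*w + 2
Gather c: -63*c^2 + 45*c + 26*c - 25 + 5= -63*c^2 + 71*c - 20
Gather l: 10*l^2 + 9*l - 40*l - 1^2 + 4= 10*l^2 - 31*l + 3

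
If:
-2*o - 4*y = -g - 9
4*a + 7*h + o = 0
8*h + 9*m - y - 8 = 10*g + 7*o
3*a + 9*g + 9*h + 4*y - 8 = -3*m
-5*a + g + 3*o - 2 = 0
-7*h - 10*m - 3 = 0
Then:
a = -173832/152555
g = -67349/152555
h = 24597/30511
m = -131856/152555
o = -165567/152555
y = 81839/30511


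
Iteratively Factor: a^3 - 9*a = (a + 3)*(a^2 - 3*a) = (a - 3)*(a + 3)*(a)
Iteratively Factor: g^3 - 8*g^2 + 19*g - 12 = (g - 1)*(g^2 - 7*g + 12) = (g - 4)*(g - 1)*(g - 3)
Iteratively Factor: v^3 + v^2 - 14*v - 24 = (v - 4)*(v^2 + 5*v + 6) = (v - 4)*(v + 3)*(v + 2)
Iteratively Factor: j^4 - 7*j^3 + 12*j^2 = (j - 4)*(j^3 - 3*j^2) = j*(j - 4)*(j^2 - 3*j) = j^2*(j - 4)*(j - 3)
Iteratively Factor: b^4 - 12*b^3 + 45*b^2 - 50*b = (b)*(b^3 - 12*b^2 + 45*b - 50) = b*(b - 2)*(b^2 - 10*b + 25) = b*(b - 5)*(b - 2)*(b - 5)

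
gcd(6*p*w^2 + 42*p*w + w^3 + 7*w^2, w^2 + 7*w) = w^2 + 7*w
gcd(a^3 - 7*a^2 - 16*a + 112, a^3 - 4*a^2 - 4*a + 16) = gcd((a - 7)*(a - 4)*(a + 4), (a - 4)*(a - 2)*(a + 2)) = a - 4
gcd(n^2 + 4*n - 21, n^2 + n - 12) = n - 3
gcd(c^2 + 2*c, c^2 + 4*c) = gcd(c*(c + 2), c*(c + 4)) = c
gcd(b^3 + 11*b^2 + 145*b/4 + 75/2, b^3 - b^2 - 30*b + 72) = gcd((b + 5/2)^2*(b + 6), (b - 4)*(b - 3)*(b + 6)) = b + 6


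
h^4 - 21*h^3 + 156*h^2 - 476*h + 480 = (h - 8)*(h - 6)*(h - 5)*(h - 2)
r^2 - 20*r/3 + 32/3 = (r - 4)*(r - 8/3)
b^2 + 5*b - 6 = (b - 1)*(b + 6)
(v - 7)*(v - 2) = v^2 - 9*v + 14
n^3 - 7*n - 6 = (n - 3)*(n + 1)*(n + 2)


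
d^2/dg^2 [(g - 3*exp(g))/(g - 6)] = (2*g - 3*(g - 6)^2*exp(g) + 2*(g - 6)*(3*exp(g) - 1) - 6*exp(g))/(g - 6)^3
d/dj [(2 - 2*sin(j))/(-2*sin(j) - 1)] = 6*cos(j)/(2*sin(j) + 1)^2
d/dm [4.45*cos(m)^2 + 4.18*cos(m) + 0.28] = -(8.9*cos(m) + 4.18)*sin(m)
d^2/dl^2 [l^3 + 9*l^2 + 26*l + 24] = 6*l + 18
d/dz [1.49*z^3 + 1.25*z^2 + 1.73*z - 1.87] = 4.47*z^2 + 2.5*z + 1.73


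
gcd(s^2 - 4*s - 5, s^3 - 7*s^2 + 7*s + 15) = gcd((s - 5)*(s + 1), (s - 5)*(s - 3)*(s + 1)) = s^2 - 4*s - 5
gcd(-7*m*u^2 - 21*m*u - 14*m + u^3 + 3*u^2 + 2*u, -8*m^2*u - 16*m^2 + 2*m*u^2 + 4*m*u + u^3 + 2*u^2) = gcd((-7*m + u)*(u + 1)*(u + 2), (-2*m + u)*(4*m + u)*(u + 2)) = u + 2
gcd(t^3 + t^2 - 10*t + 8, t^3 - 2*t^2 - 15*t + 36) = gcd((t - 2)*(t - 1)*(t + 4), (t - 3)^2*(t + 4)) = t + 4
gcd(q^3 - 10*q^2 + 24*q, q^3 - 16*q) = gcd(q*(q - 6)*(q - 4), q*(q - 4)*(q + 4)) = q^2 - 4*q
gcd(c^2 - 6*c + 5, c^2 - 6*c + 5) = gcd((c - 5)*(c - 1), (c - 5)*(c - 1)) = c^2 - 6*c + 5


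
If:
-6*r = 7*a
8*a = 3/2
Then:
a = 3/16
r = -7/32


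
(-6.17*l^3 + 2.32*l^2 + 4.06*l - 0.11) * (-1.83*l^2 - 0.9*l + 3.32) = 11.2911*l^5 + 1.3074*l^4 - 30.0022*l^3 + 4.2497*l^2 + 13.5782*l - 0.3652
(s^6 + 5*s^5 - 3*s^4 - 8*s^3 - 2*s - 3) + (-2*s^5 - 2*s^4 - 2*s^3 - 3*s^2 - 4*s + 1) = s^6 + 3*s^5 - 5*s^4 - 10*s^3 - 3*s^2 - 6*s - 2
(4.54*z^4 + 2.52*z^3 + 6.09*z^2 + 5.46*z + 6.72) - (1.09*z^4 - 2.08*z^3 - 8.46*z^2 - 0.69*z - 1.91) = 3.45*z^4 + 4.6*z^3 + 14.55*z^2 + 6.15*z + 8.63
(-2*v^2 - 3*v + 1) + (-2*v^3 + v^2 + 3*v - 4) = -2*v^3 - v^2 - 3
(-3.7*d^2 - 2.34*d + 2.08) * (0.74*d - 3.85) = -2.738*d^3 + 12.5134*d^2 + 10.5482*d - 8.008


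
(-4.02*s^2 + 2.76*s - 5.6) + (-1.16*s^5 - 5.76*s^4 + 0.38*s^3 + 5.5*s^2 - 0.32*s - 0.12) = -1.16*s^5 - 5.76*s^4 + 0.38*s^3 + 1.48*s^2 + 2.44*s - 5.72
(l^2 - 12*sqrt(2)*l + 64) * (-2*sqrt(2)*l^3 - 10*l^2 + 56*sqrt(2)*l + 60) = -2*sqrt(2)*l^5 + 38*l^4 + 48*sqrt(2)*l^3 - 1924*l^2 + 2864*sqrt(2)*l + 3840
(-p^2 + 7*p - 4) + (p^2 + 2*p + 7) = 9*p + 3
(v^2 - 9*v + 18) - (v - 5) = v^2 - 10*v + 23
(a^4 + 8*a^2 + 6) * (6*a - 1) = 6*a^5 - a^4 + 48*a^3 - 8*a^2 + 36*a - 6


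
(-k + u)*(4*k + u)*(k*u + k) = -4*k^3*u - 4*k^3 + 3*k^2*u^2 + 3*k^2*u + k*u^3 + k*u^2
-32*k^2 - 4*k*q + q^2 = (-8*k + q)*(4*k + q)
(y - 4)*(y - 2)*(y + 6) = y^3 - 28*y + 48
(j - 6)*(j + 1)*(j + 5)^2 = j^4 + 5*j^3 - 31*j^2 - 185*j - 150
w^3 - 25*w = w*(w - 5)*(w + 5)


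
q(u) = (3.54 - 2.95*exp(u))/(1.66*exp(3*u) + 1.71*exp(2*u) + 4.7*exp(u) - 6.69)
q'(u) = (3.54 - 2.95*exp(u))*(-4.98*exp(3*u) - 3.42*exp(2*u) - 4.7*exp(u))/(1.66*exp(3*u) + 1.71*exp(2*u) + 4.7*exp(u) - 6.69)^2 - 2.95*exp(u)/(1.66*exp(3*u) + 1.71*exp(2*u) + 4.7*exp(u) - 6.69) = (9.794*exp(3*u) - 12.5847*exp(2*u) - 12.1068*exp(u) + 3.0975)*exp(u)/(2.7556*exp(6*u) + 5.6772*exp(5*u) + 18.5281*exp(4*u) - 6.1368*exp(3*u) - 0.789799999999996*exp(2*u) - 62.886*exp(u) + 44.7561)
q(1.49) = -0.05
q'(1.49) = 0.07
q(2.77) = -0.01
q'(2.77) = 0.01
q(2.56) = -0.01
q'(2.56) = 0.02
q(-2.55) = -0.52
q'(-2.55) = 0.00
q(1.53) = -0.05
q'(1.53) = 0.06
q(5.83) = -0.00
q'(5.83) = 0.00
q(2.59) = -0.01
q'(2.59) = 0.02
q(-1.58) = -0.52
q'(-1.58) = 0.00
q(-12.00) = -0.53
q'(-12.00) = 0.00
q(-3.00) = -0.53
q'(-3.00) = 0.00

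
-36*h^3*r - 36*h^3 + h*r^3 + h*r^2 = (-6*h + r)*(6*h + r)*(h*r + h)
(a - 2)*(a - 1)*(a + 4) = a^3 + a^2 - 10*a + 8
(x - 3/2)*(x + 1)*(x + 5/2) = x^3 + 2*x^2 - 11*x/4 - 15/4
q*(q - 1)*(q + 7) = q^3 + 6*q^2 - 7*q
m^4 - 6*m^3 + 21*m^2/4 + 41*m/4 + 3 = (m - 4)*(m - 3)*(m + 1/2)^2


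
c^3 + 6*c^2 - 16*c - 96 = (c - 4)*(c + 4)*(c + 6)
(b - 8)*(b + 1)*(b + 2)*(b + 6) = b^4 + b^3 - 52*b^2 - 148*b - 96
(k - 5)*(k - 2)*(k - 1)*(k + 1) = k^4 - 7*k^3 + 9*k^2 + 7*k - 10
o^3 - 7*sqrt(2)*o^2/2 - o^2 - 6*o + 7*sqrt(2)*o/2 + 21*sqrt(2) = (o - 3)*(o + 2)*(o - 7*sqrt(2)/2)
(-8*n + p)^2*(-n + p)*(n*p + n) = -64*n^4*p - 64*n^4 + 80*n^3*p^2 + 80*n^3*p - 17*n^2*p^3 - 17*n^2*p^2 + n*p^4 + n*p^3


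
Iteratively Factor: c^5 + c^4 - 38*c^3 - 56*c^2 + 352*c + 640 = (c + 2)*(c^4 - c^3 - 36*c^2 + 16*c + 320) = (c + 2)*(c + 4)*(c^3 - 5*c^2 - 16*c + 80) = (c - 4)*(c + 2)*(c + 4)*(c^2 - c - 20) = (c - 4)*(c + 2)*(c + 4)^2*(c - 5)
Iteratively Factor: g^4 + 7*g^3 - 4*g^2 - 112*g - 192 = (g - 4)*(g^3 + 11*g^2 + 40*g + 48) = (g - 4)*(g + 4)*(g^2 + 7*g + 12) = (g - 4)*(g + 4)^2*(g + 3)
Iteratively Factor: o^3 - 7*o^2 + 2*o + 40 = (o + 2)*(o^2 - 9*o + 20) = (o - 5)*(o + 2)*(o - 4)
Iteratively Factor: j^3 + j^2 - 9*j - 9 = (j - 3)*(j^2 + 4*j + 3) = (j - 3)*(j + 3)*(j + 1)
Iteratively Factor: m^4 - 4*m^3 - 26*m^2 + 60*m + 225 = (m - 5)*(m^3 + m^2 - 21*m - 45) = (m - 5)*(m + 3)*(m^2 - 2*m - 15) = (m - 5)^2*(m + 3)*(m + 3)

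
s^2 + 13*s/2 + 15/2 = (s + 3/2)*(s + 5)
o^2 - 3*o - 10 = (o - 5)*(o + 2)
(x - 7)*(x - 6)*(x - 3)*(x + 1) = x^4 - 15*x^3 + 65*x^2 - 45*x - 126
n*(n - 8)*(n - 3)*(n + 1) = n^4 - 10*n^3 + 13*n^2 + 24*n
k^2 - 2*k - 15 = (k - 5)*(k + 3)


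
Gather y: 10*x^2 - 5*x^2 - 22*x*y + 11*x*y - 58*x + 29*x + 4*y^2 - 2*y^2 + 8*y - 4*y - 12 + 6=5*x^2 - 29*x + 2*y^2 + y*(4 - 11*x) - 6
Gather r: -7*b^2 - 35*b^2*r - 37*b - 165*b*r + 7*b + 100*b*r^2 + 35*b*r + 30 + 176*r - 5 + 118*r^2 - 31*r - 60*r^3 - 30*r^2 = -7*b^2 - 30*b - 60*r^3 + r^2*(100*b + 88) + r*(-35*b^2 - 130*b + 145) + 25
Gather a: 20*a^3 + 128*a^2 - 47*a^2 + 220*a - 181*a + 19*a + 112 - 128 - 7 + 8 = 20*a^3 + 81*a^2 + 58*a - 15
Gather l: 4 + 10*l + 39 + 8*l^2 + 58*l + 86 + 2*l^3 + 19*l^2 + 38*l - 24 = 2*l^3 + 27*l^2 + 106*l + 105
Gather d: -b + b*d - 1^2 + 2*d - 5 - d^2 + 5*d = -b - d^2 + d*(b + 7) - 6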